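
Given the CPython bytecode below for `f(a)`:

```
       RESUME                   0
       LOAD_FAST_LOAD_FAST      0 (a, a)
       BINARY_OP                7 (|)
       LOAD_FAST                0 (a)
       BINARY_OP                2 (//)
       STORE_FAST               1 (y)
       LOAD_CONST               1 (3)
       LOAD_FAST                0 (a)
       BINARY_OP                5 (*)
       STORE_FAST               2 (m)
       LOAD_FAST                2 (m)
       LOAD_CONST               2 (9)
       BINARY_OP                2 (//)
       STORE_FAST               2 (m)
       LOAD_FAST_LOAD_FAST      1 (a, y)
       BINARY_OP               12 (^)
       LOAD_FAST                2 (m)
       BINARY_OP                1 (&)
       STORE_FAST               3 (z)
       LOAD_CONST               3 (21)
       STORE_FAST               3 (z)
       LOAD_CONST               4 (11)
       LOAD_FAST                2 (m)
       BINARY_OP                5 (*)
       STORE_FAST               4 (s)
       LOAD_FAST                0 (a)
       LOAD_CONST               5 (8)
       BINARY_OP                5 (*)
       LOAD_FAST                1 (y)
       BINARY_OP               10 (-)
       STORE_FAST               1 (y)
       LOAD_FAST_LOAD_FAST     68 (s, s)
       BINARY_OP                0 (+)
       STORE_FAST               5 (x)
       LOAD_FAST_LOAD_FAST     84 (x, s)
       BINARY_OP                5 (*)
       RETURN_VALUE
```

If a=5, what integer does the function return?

242

LOAD_FAST_LOAD_FAST a,a → push 5,5. Stack: [5, 5]
BINARY_OP | → 5 | 5 = 5. Stack: [5]
LOAD_FAST a → push 5. Stack: [5, 5]
BINARY_OP // → 5 // 5 = 1. Stack: [1]
STORE_FAST y → y=1. Stack: []
LOAD_CONST → push 3. Stack: [3]
LOAD_FAST a → push 5. Stack: [3, 5]
BINARY_OP * → 3 * 5 = 15. Stack: [15]
STORE_FAST m → m=15. Stack: []
LOAD_FAST m → push 15. Stack: [15]
LOAD_CONST → push 9. Stack: [15, 9]
BINARY_OP // → 15 // 9 = 1. Stack: [1]
STORE_FAST m → m=1. Stack: []
LOAD_FAST_LOAD_FAST a,y → push 5,1. Stack: [5, 1]
BINARY_OP ^ → 5 ^ 1 = 4. Stack: [4]
LOAD_FAST m → push 1. Stack: [4, 1]
BINARY_OP & → 4 & 1 = 0. Stack: [0]
STORE_FAST z → z=0. Stack: []
LOAD_CONST → push 21. Stack: [21]
STORE_FAST z → z=21. Stack: []
LOAD_CONST → push 11. Stack: [11]
LOAD_FAST m → push 1. Stack: [11, 1]
BINARY_OP * → 11 * 1 = 11. Stack: [11]
STORE_FAST s → s=11. Stack: []
LOAD_FAST a → push 5. Stack: [5]
LOAD_CONST → push 8. Stack: [5, 8]
BINARY_OP * → 5 * 8 = 40. Stack: [40]
LOAD_FAST y → push 1. Stack: [40, 1]
BINARY_OP - → 40 - 1 = 39. Stack: [39]
STORE_FAST y → y=39. Stack: []
LOAD_FAST_LOAD_FAST s,s → push 11,11. Stack: [11, 11]
BINARY_OP + → 11 + 11 = 22. Stack: [22]
STORE_FAST x → x=22. Stack: []
LOAD_FAST_LOAD_FAST x,s → push 22,11. Stack: [22, 11]
BINARY_OP * → 22 * 11 = 242. Stack: [242]
RETURN_VALUE → return 242.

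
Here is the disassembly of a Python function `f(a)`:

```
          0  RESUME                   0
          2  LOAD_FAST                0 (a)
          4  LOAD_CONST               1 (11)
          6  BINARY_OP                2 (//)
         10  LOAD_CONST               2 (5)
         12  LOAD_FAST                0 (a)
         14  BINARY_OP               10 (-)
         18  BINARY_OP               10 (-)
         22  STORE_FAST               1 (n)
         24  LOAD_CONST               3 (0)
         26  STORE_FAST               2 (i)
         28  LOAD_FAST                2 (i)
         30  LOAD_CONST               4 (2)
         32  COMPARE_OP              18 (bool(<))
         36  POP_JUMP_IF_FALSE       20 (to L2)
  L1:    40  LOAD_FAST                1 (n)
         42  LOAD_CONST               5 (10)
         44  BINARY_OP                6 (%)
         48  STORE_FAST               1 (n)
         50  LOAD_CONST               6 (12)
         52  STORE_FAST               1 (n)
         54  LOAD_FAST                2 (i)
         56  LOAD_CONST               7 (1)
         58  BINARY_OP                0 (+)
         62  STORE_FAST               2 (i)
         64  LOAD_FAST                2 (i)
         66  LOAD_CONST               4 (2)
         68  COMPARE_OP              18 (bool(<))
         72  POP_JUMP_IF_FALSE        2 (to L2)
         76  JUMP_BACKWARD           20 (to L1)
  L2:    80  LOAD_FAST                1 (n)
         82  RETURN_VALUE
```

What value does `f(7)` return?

LOAD_FAST a → push 7. Stack: [7]
LOAD_CONST → push 11. Stack: [7, 11]
BINARY_OP // → 7 // 11 = 0. Stack: [0]
LOAD_CONST → push 5. Stack: [0, 5]
LOAD_FAST a → push 7. Stack: [0, 5, 7]
BINARY_OP - → 5 - 7 = -2. Stack: [0, -2]
BINARY_OP - → 0 - -2 = 2. Stack: [2]
STORE_FAST n → n=2. Stack: []
LOAD_CONST → push 0. Stack: [0]
STORE_FAST i → i=0. Stack: []
LOAD_FAST i → push 0. Stack: [0]
LOAD_CONST → push 2. Stack: [0, 2]
COMPARE_OP bool(<) → 0 vs 2 = True. Stack: [True]
POP_JUMP_IF_FALSE → pop True; no jump. Stack: []
LOAD_FAST n → push 2. Stack: [2]
LOAD_CONST → push 10. Stack: [2, 10]
BINARY_OP % → 2 % 10 = 2. Stack: [2]
STORE_FAST n → n=2. Stack: []
LOAD_CONST → push 12. Stack: [12]
STORE_FAST n → n=12. Stack: []
LOAD_FAST i → push 0. Stack: [0]
LOAD_CONST → push 1. Stack: [0, 1]
BINARY_OP + → 0 + 1 = 1. Stack: [1]
STORE_FAST i → i=1. Stack: []
LOAD_FAST i → push 1. Stack: [1]
LOAD_CONST → push 2. Stack: [1, 2]
COMPARE_OP bool(<) → 1 vs 2 = True. Stack: [True]
POP_JUMP_IF_FALSE → pop True; no jump. Stack: []
LOAD_FAST n → push 12. Stack: [12]
LOAD_CONST → push 10. Stack: [12, 10]
BINARY_OP % → 12 % 10 = 2. Stack: [2]
STORE_FAST n → n=2. Stack: []
LOAD_CONST → push 12. Stack: [12]
STORE_FAST n → n=12. Stack: []
LOAD_FAST i → push 1. Stack: [1]
LOAD_CONST → push 1. Stack: [1, 1]
BINARY_OP + → 1 + 1 = 2. Stack: [2]
STORE_FAST i → i=2. Stack: []
LOAD_FAST i → push 2. Stack: [2]
LOAD_CONST → push 2. Stack: [2, 2]
COMPARE_OP bool(<) → 2 vs 2 = False. Stack: [False]
POP_JUMP_IF_FALSE → pop False; jump. Stack: []
LOAD_FAST n → push 12. Stack: [12]
RETURN_VALUE → return 12.

12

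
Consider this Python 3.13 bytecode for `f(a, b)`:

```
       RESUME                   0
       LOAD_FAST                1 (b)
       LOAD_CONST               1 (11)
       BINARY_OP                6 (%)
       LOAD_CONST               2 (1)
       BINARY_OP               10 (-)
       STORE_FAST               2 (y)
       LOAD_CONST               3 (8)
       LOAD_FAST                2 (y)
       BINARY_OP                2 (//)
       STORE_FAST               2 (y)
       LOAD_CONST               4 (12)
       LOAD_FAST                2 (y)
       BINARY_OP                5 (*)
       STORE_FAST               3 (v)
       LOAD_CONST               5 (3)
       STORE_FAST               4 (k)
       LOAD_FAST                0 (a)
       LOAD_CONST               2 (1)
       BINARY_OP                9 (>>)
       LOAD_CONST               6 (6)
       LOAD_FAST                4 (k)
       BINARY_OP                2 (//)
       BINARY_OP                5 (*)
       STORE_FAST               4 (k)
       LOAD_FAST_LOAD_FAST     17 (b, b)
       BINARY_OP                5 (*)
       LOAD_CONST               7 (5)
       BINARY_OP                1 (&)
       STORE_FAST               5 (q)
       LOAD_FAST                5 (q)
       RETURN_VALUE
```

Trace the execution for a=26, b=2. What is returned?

4

LOAD_FAST b → push 2. Stack: [2]
LOAD_CONST → push 11. Stack: [2, 11]
BINARY_OP % → 2 % 11 = 2. Stack: [2]
LOAD_CONST → push 1. Stack: [2, 1]
BINARY_OP - → 2 - 1 = 1. Stack: [1]
STORE_FAST y → y=1. Stack: []
LOAD_CONST → push 8. Stack: [8]
LOAD_FAST y → push 1. Stack: [8, 1]
BINARY_OP // → 8 // 1 = 8. Stack: [8]
STORE_FAST y → y=8. Stack: []
LOAD_CONST → push 12. Stack: [12]
LOAD_FAST y → push 8. Stack: [12, 8]
BINARY_OP * → 12 * 8 = 96. Stack: [96]
STORE_FAST v → v=96. Stack: []
LOAD_CONST → push 3. Stack: [3]
STORE_FAST k → k=3. Stack: []
LOAD_FAST a → push 26. Stack: [26]
LOAD_CONST → push 1. Stack: [26, 1]
BINARY_OP >> → 26 >> 1 = 13. Stack: [13]
LOAD_CONST → push 6. Stack: [13, 6]
LOAD_FAST k → push 3. Stack: [13, 6, 3]
BINARY_OP // → 6 // 3 = 2. Stack: [13, 2]
BINARY_OP * → 13 * 2 = 26. Stack: [26]
STORE_FAST k → k=26. Stack: []
LOAD_FAST_LOAD_FAST b,b → push 2,2. Stack: [2, 2]
BINARY_OP * → 2 * 2 = 4. Stack: [4]
LOAD_CONST → push 5. Stack: [4, 5]
BINARY_OP & → 4 & 5 = 4. Stack: [4]
STORE_FAST q → q=4. Stack: []
LOAD_FAST q → push 4. Stack: [4]
RETURN_VALUE → return 4.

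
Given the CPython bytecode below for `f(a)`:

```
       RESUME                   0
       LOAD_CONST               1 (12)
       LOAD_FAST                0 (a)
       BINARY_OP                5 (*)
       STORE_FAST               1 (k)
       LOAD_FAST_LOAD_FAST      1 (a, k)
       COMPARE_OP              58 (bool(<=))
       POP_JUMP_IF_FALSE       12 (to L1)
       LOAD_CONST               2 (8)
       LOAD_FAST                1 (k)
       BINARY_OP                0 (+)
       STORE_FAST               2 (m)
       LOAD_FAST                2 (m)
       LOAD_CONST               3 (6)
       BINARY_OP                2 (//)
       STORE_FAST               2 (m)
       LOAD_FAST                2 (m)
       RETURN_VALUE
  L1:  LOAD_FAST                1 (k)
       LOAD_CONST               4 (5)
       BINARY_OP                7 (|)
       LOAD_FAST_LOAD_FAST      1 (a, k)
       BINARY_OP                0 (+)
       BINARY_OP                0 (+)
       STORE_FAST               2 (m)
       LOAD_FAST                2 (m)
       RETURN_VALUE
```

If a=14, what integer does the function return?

LOAD_CONST → push 12. Stack: [12]
LOAD_FAST a → push 14. Stack: [12, 14]
BINARY_OP * → 12 * 14 = 168. Stack: [168]
STORE_FAST k → k=168. Stack: []
LOAD_FAST_LOAD_FAST a,k → push 14,168. Stack: [14, 168]
COMPARE_OP bool(<=) → 14 vs 168 = True. Stack: [True]
POP_JUMP_IF_FALSE → pop True; no jump. Stack: []
LOAD_CONST → push 8. Stack: [8]
LOAD_FAST k → push 168. Stack: [8, 168]
BINARY_OP + → 8 + 168 = 176. Stack: [176]
STORE_FAST m → m=176. Stack: []
LOAD_FAST m → push 176. Stack: [176]
LOAD_CONST → push 6. Stack: [176, 6]
BINARY_OP // → 176 // 6 = 29. Stack: [29]
STORE_FAST m → m=29. Stack: []
LOAD_FAST m → push 29. Stack: [29]
RETURN_VALUE → return 29.

29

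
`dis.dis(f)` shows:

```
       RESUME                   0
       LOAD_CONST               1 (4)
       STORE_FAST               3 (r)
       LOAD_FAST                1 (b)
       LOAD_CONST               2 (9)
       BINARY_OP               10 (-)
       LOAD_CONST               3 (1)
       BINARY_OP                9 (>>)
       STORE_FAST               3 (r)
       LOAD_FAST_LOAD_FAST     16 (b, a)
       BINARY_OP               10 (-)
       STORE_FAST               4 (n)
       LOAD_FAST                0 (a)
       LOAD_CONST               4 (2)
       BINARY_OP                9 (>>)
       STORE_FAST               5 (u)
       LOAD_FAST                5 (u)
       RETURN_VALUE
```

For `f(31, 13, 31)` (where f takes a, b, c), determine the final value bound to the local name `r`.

LOAD_CONST → push 4. Stack: [4]
STORE_FAST r → r=4. Stack: []
LOAD_FAST b → push 13. Stack: [13]
LOAD_CONST → push 9. Stack: [13, 9]
BINARY_OP - → 13 - 9 = 4. Stack: [4]
LOAD_CONST → push 1. Stack: [4, 1]
BINARY_OP >> → 4 >> 1 = 2. Stack: [2]
STORE_FAST r → r=2. Stack: []
LOAD_FAST_LOAD_FAST b,a → push 13,31. Stack: [13, 31]
BINARY_OP - → 13 - 31 = -18. Stack: [-18]
STORE_FAST n → n=-18. Stack: []
LOAD_FAST a → push 31. Stack: [31]
LOAD_CONST → push 2. Stack: [31, 2]
BINARY_OP >> → 31 >> 2 = 7. Stack: [7]
STORE_FAST u → u=7. Stack: []
LOAD_FAST u → push 7. Stack: [7]
RETURN_VALUE → return 7.

2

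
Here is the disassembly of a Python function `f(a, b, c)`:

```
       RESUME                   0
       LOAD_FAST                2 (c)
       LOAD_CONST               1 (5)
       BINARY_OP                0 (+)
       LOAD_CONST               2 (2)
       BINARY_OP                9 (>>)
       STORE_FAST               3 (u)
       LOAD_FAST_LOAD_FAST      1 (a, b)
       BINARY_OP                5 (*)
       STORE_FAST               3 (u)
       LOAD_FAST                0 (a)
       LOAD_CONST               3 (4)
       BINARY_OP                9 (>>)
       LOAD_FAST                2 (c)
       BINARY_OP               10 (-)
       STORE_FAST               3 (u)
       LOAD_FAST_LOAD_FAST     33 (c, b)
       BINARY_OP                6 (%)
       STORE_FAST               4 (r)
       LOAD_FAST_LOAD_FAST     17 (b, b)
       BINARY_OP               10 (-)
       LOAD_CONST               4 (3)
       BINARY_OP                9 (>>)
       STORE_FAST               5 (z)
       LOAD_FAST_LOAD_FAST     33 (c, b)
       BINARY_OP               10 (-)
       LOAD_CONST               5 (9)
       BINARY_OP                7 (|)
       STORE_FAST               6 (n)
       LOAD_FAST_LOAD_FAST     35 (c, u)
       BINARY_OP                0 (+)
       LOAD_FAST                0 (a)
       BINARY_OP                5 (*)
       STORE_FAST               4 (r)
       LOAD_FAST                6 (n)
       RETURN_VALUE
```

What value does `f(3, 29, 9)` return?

LOAD_FAST c → push 9. Stack: [9]
LOAD_CONST → push 5. Stack: [9, 5]
BINARY_OP + → 9 + 5 = 14. Stack: [14]
LOAD_CONST → push 2. Stack: [14, 2]
BINARY_OP >> → 14 >> 2 = 3. Stack: [3]
STORE_FAST u → u=3. Stack: []
LOAD_FAST_LOAD_FAST a,b → push 3,29. Stack: [3, 29]
BINARY_OP * → 3 * 29 = 87. Stack: [87]
STORE_FAST u → u=87. Stack: []
LOAD_FAST a → push 3. Stack: [3]
LOAD_CONST → push 4. Stack: [3, 4]
BINARY_OP >> → 3 >> 4 = 0. Stack: [0]
LOAD_FAST c → push 9. Stack: [0, 9]
BINARY_OP - → 0 - 9 = -9. Stack: [-9]
STORE_FAST u → u=-9. Stack: []
LOAD_FAST_LOAD_FAST c,b → push 9,29. Stack: [9, 29]
BINARY_OP % → 9 % 29 = 9. Stack: [9]
STORE_FAST r → r=9. Stack: []
LOAD_FAST_LOAD_FAST b,b → push 29,29. Stack: [29, 29]
BINARY_OP - → 29 - 29 = 0. Stack: [0]
LOAD_CONST → push 3. Stack: [0, 3]
BINARY_OP >> → 0 >> 3 = 0. Stack: [0]
STORE_FAST z → z=0. Stack: []
LOAD_FAST_LOAD_FAST c,b → push 9,29. Stack: [9, 29]
BINARY_OP - → 9 - 29 = -20. Stack: [-20]
LOAD_CONST → push 9. Stack: [-20, 9]
BINARY_OP | → -20 | 9 = -19. Stack: [-19]
STORE_FAST n → n=-19. Stack: []
LOAD_FAST_LOAD_FAST c,u → push 9,-9. Stack: [9, -9]
BINARY_OP + → 9 + -9 = 0. Stack: [0]
LOAD_FAST a → push 3. Stack: [0, 3]
BINARY_OP * → 0 * 3 = 0. Stack: [0]
STORE_FAST r → r=0. Stack: []
LOAD_FAST n → push -19. Stack: [-19]
RETURN_VALUE → return -19.

-19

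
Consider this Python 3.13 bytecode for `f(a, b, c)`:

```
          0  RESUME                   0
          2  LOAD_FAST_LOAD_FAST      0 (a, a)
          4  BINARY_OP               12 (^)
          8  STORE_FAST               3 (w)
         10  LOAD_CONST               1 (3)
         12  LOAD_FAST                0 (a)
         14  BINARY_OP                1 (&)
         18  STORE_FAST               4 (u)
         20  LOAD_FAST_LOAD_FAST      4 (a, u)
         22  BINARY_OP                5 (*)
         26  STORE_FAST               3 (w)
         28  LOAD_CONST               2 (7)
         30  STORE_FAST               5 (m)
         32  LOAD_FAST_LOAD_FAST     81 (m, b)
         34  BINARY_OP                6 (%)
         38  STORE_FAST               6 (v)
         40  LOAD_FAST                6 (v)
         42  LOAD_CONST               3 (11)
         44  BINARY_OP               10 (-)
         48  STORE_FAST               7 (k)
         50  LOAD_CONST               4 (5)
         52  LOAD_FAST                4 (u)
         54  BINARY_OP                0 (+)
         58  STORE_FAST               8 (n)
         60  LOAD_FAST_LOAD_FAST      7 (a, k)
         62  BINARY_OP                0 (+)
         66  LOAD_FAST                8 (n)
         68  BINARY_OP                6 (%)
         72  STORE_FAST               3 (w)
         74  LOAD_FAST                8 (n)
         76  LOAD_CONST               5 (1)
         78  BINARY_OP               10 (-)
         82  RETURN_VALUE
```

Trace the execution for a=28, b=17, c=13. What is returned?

LOAD_FAST_LOAD_FAST a,a → push 28,28. Stack: [28, 28]
BINARY_OP ^ → 28 ^ 28 = 0. Stack: [0]
STORE_FAST w → w=0. Stack: []
LOAD_CONST → push 3. Stack: [3]
LOAD_FAST a → push 28. Stack: [3, 28]
BINARY_OP & → 3 & 28 = 0. Stack: [0]
STORE_FAST u → u=0. Stack: []
LOAD_FAST_LOAD_FAST a,u → push 28,0. Stack: [28, 0]
BINARY_OP * → 28 * 0 = 0. Stack: [0]
STORE_FAST w → w=0. Stack: []
LOAD_CONST → push 7. Stack: [7]
STORE_FAST m → m=7. Stack: []
LOAD_FAST_LOAD_FAST m,b → push 7,17. Stack: [7, 17]
BINARY_OP % → 7 % 17 = 7. Stack: [7]
STORE_FAST v → v=7. Stack: []
LOAD_FAST v → push 7. Stack: [7]
LOAD_CONST → push 11. Stack: [7, 11]
BINARY_OP - → 7 - 11 = -4. Stack: [-4]
STORE_FAST k → k=-4. Stack: []
LOAD_CONST → push 5. Stack: [5]
LOAD_FAST u → push 0. Stack: [5, 0]
BINARY_OP + → 5 + 0 = 5. Stack: [5]
STORE_FAST n → n=5. Stack: []
LOAD_FAST_LOAD_FAST a,k → push 28,-4. Stack: [28, -4]
BINARY_OP + → 28 + -4 = 24. Stack: [24]
LOAD_FAST n → push 5. Stack: [24, 5]
BINARY_OP % → 24 % 5 = 4. Stack: [4]
STORE_FAST w → w=4. Stack: []
LOAD_FAST n → push 5. Stack: [5]
LOAD_CONST → push 1. Stack: [5, 1]
BINARY_OP - → 5 - 1 = 4. Stack: [4]
RETURN_VALUE → return 4.

4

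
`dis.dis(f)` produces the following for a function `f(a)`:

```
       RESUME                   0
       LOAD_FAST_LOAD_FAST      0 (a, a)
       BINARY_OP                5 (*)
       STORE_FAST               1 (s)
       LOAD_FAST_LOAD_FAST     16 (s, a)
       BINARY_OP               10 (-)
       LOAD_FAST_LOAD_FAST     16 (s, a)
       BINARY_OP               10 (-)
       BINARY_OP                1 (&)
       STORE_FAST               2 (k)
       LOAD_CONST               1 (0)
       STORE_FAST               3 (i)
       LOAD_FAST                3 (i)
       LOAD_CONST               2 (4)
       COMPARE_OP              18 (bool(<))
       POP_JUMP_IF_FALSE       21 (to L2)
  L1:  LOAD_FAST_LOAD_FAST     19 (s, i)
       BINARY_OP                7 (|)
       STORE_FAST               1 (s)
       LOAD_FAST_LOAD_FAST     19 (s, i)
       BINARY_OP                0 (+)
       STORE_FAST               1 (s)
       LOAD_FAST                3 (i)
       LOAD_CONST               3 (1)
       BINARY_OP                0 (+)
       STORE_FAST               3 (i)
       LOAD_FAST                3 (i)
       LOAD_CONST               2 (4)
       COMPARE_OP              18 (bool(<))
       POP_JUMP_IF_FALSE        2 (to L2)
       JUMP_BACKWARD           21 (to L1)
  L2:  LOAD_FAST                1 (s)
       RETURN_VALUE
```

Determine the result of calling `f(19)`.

370

LOAD_FAST_LOAD_FAST a,a → push 19,19
BINARY_OP * → 19 * 19 = 361
STORE_FAST s → s=361
LOAD_FAST_LOAD_FAST s,a → push 361,19
BINARY_OP - → 361 - 19 = 342
LOAD_FAST_LOAD_FAST s,a → push 361,19
BINARY_OP - → 361 - 19 = 342
BINARY_OP & → 342 & 342 = 342
STORE_FAST k → k=342
LOAD_CONST → push 0
STORE_FAST i → i=0
LOAD_FAST i → push 0
LOAD_CONST → push 4
COMPARE_OP bool(<) → 0 vs 4 = True
POP_JUMP_IF_FALSE → pop True; no jump
LOAD_FAST_LOAD_FAST s,i → push 361,0
BINARY_OP | → 361 | 0 = 361
STORE_FAST s → s=361
LOAD_FAST_LOAD_FAST s,i → push 361,0
BINARY_OP + → 361 + 0 = 361
STORE_FAST s → s=361
LOAD_FAST i → push 0
LOAD_CONST → push 1
BINARY_OP + → 0 + 1 = 1
STORE_FAST i → i=1
LOAD_FAST i → push 1
LOAD_CONST → push 4
COMPARE_OP bool(<) → 1 vs 4 = True
POP_JUMP_IF_FALSE → pop True; no jump
LOAD_FAST_LOAD_FAST s,i → push 361,1
BINARY_OP | → 361 | 1 = 361
STORE_FAST s → s=361
LOAD_FAST_LOAD_FAST s,i → push 361,1
BINARY_OP + → 361 + 1 = 362
STORE_FAST s → s=362
LOAD_FAST i → push 1
LOAD_CONST → push 1
BINARY_OP + → 1 + 1 = 2
STORE_FAST i → i=2
LOAD_FAST i → push 2
LOAD_CONST → push 4
COMPARE_OP bool(<) → 2 vs 4 = True
POP_JUMP_IF_FALSE → pop True; no jump
LOAD_FAST_LOAD_FAST s,i → push 362,2
BINARY_OP | → 362 | 2 = 362
STORE_FAST s → s=362
LOAD_FAST_LOAD_FAST s,i → push 362,2
BINARY_OP + → 362 + 2 = 364
STORE_FAST s → s=364
LOAD_FAST i → push 2
LOAD_CONST → push 1
BINARY_OP + → 2 + 1 = 3
STORE_FAST i → i=3
LOAD_FAST i → push 3
LOAD_CONST → push 4
COMPARE_OP bool(<) → 3 vs 4 = True
POP_JUMP_IF_FALSE → pop True; no jump
LOAD_FAST_LOAD_FAST s,i → push 364,3
BINARY_OP | → 364 | 3 = 367
STORE_FAST s → s=367
LOAD_FAST_LOAD_FAST s,i → push 367,3
BINARY_OP + → 367 + 3 = 370
STORE_FAST s → s=370
LOAD_FAST i → push 3
LOAD_CONST → push 1
BINARY_OP + → 3 + 1 = 4
STORE_FAST i → i=4
LOAD_FAST i → push 4
LOAD_CONST → push 4
COMPARE_OP bool(<) → 4 vs 4 = False
POP_JUMP_IF_FALSE → pop False; jump
LOAD_FAST s → push 370
RETURN_VALUE → return 370.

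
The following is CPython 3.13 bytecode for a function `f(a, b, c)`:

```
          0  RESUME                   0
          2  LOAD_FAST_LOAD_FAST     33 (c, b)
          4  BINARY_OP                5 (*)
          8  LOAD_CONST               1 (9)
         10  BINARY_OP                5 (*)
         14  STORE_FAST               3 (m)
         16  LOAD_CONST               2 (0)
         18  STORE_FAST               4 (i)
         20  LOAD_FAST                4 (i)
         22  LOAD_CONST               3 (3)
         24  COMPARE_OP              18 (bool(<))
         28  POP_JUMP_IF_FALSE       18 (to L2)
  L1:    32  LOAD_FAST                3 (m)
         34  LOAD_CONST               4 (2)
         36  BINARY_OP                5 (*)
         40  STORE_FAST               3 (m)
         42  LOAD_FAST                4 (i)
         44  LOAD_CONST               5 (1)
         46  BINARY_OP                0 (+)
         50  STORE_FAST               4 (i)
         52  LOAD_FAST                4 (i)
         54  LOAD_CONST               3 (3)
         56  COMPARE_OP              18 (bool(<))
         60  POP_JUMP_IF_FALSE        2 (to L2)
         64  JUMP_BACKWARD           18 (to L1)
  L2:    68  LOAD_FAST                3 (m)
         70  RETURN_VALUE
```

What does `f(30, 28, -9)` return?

-18144

LOAD_FAST_LOAD_FAST c,b → push -9,28. Stack: [-9, 28]
BINARY_OP * → -9 * 28 = -252. Stack: [-252]
LOAD_CONST → push 9. Stack: [-252, 9]
BINARY_OP * → -252 * 9 = -2268. Stack: [-2268]
STORE_FAST m → m=-2268. Stack: []
LOAD_CONST → push 0. Stack: [0]
STORE_FAST i → i=0. Stack: []
LOAD_FAST i → push 0. Stack: [0]
LOAD_CONST → push 3. Stack: [0, 3]
COMPARE_OP bool(<) → 0 vs 3 = True. Stack: [True]
POP_JUMP_IF_FALSE → pop True; no jump. Stack: []
LOAD_FAST m → push -2268. Stack: [-2268]
LOAD_CONST → push 2. Stack: [-2268, 2]
BINARY_OP * → -2268 * 2 = -4536. Stack: [-4536]
STORE_FAST m → m=-4536. Stack: []
LOAD_FAST i → push 0. Stack: [0]
LOAD_CONST → push 1. Stack: [0, 1]
BINARY_OP + → 0 + 1 = 1. Stack: [1]
STORE_FAST i → i=1. Stack: []
LOAD_FAST i → push 1. Stack: [1]
LOAD_CONST → push 3. Stack: [1, 3]
COMPARE_OP bool(<) → 1 vs 3 = True. Stack: [True]
POP_JUMP_IF_FALSE → pop True; no jump. Stack: []
LOAD_FAST m → push -4536. Stack: [-4536]
LOAD_CONST → push 2. Stack: [-4536, 2]
BINARY_OP * → -4536 * 2 = -9072. Stack: [-9072]
STORE_FAST m → m=-9072. Stack: []
LOAD_FAST i → push 1. Stack: [1]
LOAD_CONST → push 1. Stack: [1, 1]
BINARY_OP + → 1 + 1 = 2. Stack: [2]
STORE_FAST i → i=2. Stack: []
LOAD_FAST i → push 2. Stack: [2]
LOAD_CONST → push 3. Stack: [2, 3]
COMPARE_OP bool(<) → 2 vs 3 = True. Stack: [True]
POP_JUMP_IF_FALSE → pop True; no jump. Stack: []
LOAD_FAST m → push -9072. Stack: [-9072]
LOAD_CONST → push 2. Stack: [-9072, 2]
BINARY_OP * → -9072 * 2 = -18144. Stack: [-18144]
STORE_FAST m → m=-18144. Stack: []
LOAD_FAST i → push 2. Stack: [2]
LOAD_CONST → push 1. Stack: [2, 1]
BINARY_OP + → 2 + 1 = 3. Stack: [3]
STORE_FAST i → i=3. Stack: []
LOAD_FAST i → push 3. Stack: [3]
LOAD_CONST → push 3. Stack: [3, 3]
COMPARE_OP bool(<) → 3 vs 3 = False. Stack: [False]
POP_JUMP_IF_FALSE → pop False; jump. Stack: []
LOAD_FAST m → push -18144. Stack: [-18144]
RETURN_VALUE → return -18144.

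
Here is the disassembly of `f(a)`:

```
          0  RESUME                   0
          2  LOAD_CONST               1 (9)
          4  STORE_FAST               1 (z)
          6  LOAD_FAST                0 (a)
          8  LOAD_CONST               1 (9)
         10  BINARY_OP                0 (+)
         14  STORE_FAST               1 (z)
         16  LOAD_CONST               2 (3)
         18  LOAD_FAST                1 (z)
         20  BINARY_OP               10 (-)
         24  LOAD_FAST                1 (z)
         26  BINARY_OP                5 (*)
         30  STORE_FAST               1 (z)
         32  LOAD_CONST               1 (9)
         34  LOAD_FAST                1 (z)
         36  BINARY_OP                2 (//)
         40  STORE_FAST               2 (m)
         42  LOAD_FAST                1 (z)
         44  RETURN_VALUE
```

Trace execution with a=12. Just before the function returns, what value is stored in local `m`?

-1

LOAD_CONST → push 9. Stack: [9]
STORE_FAST z → z=9. Stack: []
LOAD_FAST a → push 12. Stack: [12]
LOAD_CONST → push 9. Stack: [12, 9]
BINARY_OP + → 12 + 9 = 21. Stack: [21]
STORE_FAST z → z=21. Stack: []
LOAD_CONST → push 3. Stack: [3]
LOAD_FAST z → push 21. Stack: [3, 21]
BINARY_OP - → 3 - 21 = -18. Stack: [-18]
LOAD_FAST z → push 21. Stack: [-18, 21]
BINARY_OP * → -18 * 21 = -378. Stack: [-378]
STORE_FAST z → z=-378. Stack: []
LOAD_CONST → push 9. Stack: [9]
LOAD_FAST z → push -378. Stack: [9, -378]
BINARY_OP // → 9 // -378 = -1. Stack: [-1]
STORE_FAST m → m=-1. Stack: []
LOAD_FAST z → push -378. Stack: [-378]
RETURN_VALUE → return -378.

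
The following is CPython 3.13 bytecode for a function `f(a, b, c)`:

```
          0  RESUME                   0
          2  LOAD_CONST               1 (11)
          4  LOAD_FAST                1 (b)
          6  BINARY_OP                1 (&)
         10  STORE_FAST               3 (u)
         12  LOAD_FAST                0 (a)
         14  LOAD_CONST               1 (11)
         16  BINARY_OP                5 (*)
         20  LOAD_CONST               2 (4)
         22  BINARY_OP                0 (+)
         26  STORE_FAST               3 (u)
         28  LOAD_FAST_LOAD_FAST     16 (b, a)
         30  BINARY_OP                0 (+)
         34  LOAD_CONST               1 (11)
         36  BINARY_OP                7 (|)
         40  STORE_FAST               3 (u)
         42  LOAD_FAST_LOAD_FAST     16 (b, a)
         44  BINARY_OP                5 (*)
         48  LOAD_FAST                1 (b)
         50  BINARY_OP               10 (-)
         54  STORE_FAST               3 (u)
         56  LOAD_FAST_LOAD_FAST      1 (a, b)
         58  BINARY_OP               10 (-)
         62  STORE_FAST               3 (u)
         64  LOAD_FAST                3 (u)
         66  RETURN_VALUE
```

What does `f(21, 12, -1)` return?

LOAD_CONST → push 11. Stack: [11]
LOAD_FAST b → push 12. Stack: [11, 12]
BINARY_OP & → 11 & 12 = 8. Stack: [8]
STORE_FAST u → u=8. Stack: []
LOAD_FAST a → push 21. Stack: [21]
LOAD_CONST → push 11. Stack: [21, 11]
BINARY_OP * → 21 * 11 = 231. Stack: [231]
LOAD_CONST → push 4. Stack: [231, 4]
BINARY_OP + → 231 + 4 = 235. Stack: [235]
STORE_FAST u → u=235. Stack: []
LOAD_FAST_LOAD_FAST b,a → push 12,21. Stack: [12, 21]
BINARY_OP + → 12 + 21 = 33. Stack: [33]
LOAD_CONST → push 11. Stack: [33, 11]
BINARY_OP | → 33 | 11 = 43. Stack: [43]
STORE_FAST u → u=43. Stack: []
LOAD_FAST_LOAD_FAST b,a → push 12,21. Stack: [12, 21]
BINARY_OP * → 12 * 21 = 252. Stack: [252]
LOAD_FAST b → push 12. Stack: [252, 12]
BINARY_OP - → 252 - 12 = 240. Stack: [240]
STORE_FAST u → u=240. Stack: []
LOAD_FAST_LOAD_FAST a,b → push 21,12. Stack: [21, 12]
BINARY_OP - → 21 - 12 = 9. Stack: [9]
STORE_FAST u → u=9. Stack: []
LOAD_FAST u → push 9. Stack: [9]
RETURN_VALUE → return 9.

9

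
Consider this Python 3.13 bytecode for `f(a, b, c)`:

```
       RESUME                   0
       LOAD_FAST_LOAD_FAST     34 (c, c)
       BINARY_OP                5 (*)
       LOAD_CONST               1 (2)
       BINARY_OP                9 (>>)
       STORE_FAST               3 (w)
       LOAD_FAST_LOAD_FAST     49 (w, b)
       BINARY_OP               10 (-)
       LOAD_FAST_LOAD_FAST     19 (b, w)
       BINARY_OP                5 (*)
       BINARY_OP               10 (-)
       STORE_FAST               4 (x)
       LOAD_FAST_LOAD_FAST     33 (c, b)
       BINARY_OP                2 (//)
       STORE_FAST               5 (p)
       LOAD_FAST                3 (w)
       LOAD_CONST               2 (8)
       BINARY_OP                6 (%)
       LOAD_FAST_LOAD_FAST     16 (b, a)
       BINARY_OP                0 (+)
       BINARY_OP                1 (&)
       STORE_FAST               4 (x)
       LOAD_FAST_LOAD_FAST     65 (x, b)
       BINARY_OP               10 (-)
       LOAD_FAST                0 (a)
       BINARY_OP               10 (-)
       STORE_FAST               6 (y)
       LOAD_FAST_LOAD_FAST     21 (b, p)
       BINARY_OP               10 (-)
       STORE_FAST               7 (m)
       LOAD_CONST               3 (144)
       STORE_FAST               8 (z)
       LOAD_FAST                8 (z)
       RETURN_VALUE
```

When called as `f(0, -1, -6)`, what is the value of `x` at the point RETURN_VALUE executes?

1

LOAD_FAST_LOAD_FAST c,c → push -6,-6. Stack: [-6, -6]
BINARY_OP * → -6 * -6 = 36. Stack: [36]
LOAD_CONST → push 2. Stack: [36, 2]
BINARY_OP >> → 36 >> 2 = 9. Stack: [9]
STORE_FAST w → w=9. Stack: []
LOAD_FAST_LOAD_FAST w,b → push 9,-1. Stack: [9, -1]
BINARY_OP - → 9 - -1 = 10. Stack: [10]
LOAD_FAST_LOAD_FAST b,w → push -1,9. Stack: [10, -1, 9]
BINARY_OP * → -1 * 9 = -9. Stack: [10, -9]
BINARY_OP - → 10 - -9 = 19. Stack: [19]
STORE_FAST x → x=19. Stack: []
LOAD_FAST_LOAD_FAST c,b → push -6,-1. Stack: [-6, -1]
BINARY_OP // → -6 // -1 = 6. Stack: [6]
STORE_FAST p → p=6. Stack: []
LOAD_FAST w → push 9. Stack: [9]
LOAD_CONST → push 8. Stack: [9, 8]
BINARY_OP % → 9 % 8 = 1. Stack: [1]
LOAD_FAST_LOAD_FAST b,a → push -1,0. Stack: [1, -1, 0]
BINARY_OP + → -1 + 0 = -1. Stack: [1, -1]
BINARY_OP & → 1 & -1 = 1. Stack: [1]
STORE_FAST x → x=1. Stack: []
LOAD_FAST_LOAD_FAST x,b → push 1,-1. Stack: [1, -1]
BINARY_OP - → 1 - -1 = 2. Stack: [2]
LOAD_FAST a → push 0. Stack: [2, 0]
BINARY_OP - → 2 - 0 = 2. Stack: [2]
STORE_FAST y → y=2. Stack: []
LOAD_FAST_LOAD_FAST b,p → push -1,6. Stack: [-1, 6]
BINARY_OP - → -1 - 6 = -7. Stack: [-7]
STORE_FAST m → m=-7. Stack: []
LOAD_CONST → push 144. Stack: [144]
STORE_FAST z → z=144. Stack: []
LOAD_FAST z → push 144. Stack: [144]
RETURN_VALUE → return 144.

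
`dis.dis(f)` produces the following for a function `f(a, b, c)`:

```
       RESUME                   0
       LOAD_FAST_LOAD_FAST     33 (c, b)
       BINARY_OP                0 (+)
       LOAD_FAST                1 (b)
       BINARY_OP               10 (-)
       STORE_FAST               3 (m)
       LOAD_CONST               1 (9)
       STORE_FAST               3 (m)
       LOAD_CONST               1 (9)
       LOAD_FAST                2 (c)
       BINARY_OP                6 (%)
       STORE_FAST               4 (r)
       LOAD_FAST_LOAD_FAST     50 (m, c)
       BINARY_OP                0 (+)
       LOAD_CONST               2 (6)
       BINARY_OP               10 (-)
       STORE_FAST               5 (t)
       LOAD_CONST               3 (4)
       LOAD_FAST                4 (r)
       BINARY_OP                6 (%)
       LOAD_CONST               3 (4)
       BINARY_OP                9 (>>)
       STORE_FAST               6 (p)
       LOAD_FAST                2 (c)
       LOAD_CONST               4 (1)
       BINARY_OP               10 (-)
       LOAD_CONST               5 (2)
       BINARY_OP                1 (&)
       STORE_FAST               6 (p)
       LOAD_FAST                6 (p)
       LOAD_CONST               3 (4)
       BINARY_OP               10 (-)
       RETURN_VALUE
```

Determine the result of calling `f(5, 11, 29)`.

LOAD_FAST_LOAD_FAST c,b → push 29,11. Stack: [29, 11]
BINARY_OP + → 29 + 11 = 40. Stack: [40]
LOAD_FAST b → push 11. Stack: [40, 11]
BINARY_OP - → 40 - 11 = 29. Stack: [29]
STORE_FAST m → m=29. Stack: []
LOAD_CONST → push 9. Stack: [9]
STORE_FAST m → m=9. Stack: []
LOAD_CONST → push 9. Stack: [9]
LOAD_FAST c → push 29. Stack: [9, 29]
BINARY_OP % → 9 % 29 = 9. Stack: [9]
STORE_FAST r → r=9. Stack: []
LOAD_FAST_LOAD_FAST m,c → push 9,29. Stack: [9, 29]
BINARY_OP + → 9 + 29 = 38. Stack: [38]
LOAD_CONST → push 6. Stack: [38, 6]
BINARY_OP - → 38 - 6 = 32. Stack: [32]
STORE_FAST t → t=32. Stack: []
LOAD_CONST → push 4. Stack: [4]
LOAD_FAST r → push 9. Stack: [4, 9]
BINARY_OP % → 4 % 9 = 4. Stack: [4]
LOAD_CONST → push 4. Stack: [4, 4]
BINARY_OP >> → 4 >> 4 = 0. Stack: [0]
STORE_FAST p → p=0. Stack: []
LOAD_FAST c → push 29. Stack: [29]
LOAD_CONST → push 1. Stack: [29, 1]
BINARY_OP - → 29 - 1 = 28. Stack: [28]
LOAD_CONST → push 2. Stack: [28, 2]
BINARY_OP & → 28 & 2 = 0. Stack: [0]
STORE_FAST p → p=0. Stack: []
LOAD_FAST p → push 0. Stack: [0]
LOAD_CONST → push 4. Stack: [0, 4]
BINARY_OP - → 0 - 4 = -4. Stack: [-4]
RETURN_VALUE → return -4.

-4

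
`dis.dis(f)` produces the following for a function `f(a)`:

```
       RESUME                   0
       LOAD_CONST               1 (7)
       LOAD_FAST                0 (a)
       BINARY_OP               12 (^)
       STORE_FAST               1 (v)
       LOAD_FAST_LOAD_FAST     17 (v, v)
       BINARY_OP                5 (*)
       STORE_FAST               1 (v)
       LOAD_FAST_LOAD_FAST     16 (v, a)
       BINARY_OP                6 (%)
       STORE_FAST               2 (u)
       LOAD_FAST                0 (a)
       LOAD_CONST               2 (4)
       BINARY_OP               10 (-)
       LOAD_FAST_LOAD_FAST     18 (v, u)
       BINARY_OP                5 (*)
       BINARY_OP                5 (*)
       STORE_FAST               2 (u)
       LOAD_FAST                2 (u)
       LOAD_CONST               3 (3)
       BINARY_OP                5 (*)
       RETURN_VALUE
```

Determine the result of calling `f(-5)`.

1728

LOAD_CONST → push 7. Stack: [7]
LOAD_FAST a → push -5. Stack: [7, -5]
BINARY_OP ^ → 7 ^ -5 = -4. Stack: [-4]
STORE_FAST v → v=-4. Stack: []
LOAD_FAST_LOAD_FAST v,v → push -4,-4. Stack: [-4, -4]
BINARY_OP * → -4 * -4 = 16. Stack: [16]
STORE_FAST v → v=16. Stack: []
LOAD_FAST_LOAD_FAST v,a → push 16,-5. Stack: [16, -5]
BINARY_OP % → 16 % -5 = -4. Stack: [-4]
STORE_FAST u → u=-4. Stack: []
LOAD_FAST a → push -5. Stack: [-5]
LOAD_CONST → push 4. Stack: [-5, 4]
BINARY_OP - → -5 - 4 = -9. Stack: [-9]
LOAD_FAST_LOAD_FAST v,u → push 16,-4. Stack: [-9, 16, -4]
BINARY_OP * → 16 * -4 = -64. Stack: [-9, -64]
BINARY_OP * → -9 * -64 = 576. Stack: [576]
STORE_FAST u → u=576. Stack: []
LOAD_FAST u → push 576. Stack: [576]
LOAD_CONST → push 3. Stack: [576, 3]
BINARY_OP * → 576 * 3 = 1728. Stack: [1728]
RETURN_VALUE → return 1728.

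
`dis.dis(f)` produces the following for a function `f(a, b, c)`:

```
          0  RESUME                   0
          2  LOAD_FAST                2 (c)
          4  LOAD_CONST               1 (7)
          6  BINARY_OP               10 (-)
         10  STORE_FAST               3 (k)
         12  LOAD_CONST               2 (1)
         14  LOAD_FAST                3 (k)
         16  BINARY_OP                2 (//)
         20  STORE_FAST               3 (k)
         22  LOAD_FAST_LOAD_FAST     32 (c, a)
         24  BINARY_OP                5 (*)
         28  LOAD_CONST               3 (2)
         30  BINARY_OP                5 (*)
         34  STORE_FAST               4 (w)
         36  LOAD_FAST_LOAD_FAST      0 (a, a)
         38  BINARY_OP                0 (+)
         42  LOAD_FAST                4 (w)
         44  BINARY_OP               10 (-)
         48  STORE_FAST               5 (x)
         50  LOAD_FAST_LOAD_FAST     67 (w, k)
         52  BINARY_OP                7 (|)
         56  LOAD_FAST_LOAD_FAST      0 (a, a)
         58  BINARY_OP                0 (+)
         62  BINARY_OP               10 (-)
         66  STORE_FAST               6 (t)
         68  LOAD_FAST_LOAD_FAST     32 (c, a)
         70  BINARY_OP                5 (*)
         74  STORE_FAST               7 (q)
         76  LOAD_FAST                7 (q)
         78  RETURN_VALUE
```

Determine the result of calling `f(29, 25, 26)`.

754

LOAD_FAST c → push 26. Stack: [26]
LOAD_CONST → push 7. Stack: [26, 7]
BINARY_OP - → 26 - 7 = 19. Stack: [19]
STORE_FAST k → k=19. Stack: []
LOAD_CONST → push 1. Stack: [1]
LOAD_FAST k → push 19. Stack: [1, 19]
BINARY_OP // → 1 // 19 = 0. Stack: [0]
STORE_FAST k → k=0. Stack: []
LOAD_FAST_LOAD_FAST c,a → push 26,29. Stack: [26, 29]
BINARY_OP * → 26 * 29 = 754. Stack: [754]
LOAD_CONST → push 2. Stack: [754, 2]
BINARY_OP * → 754 * 2 = 1508. Stack: [1508]
STORE_FAST w → w=1508. Stack: []
LOAD_FAST_LOAD_FAST a,a → push 29,29. Stack: [29, 29]
BINARY_OP + → 29 + 29 = 58. Stack: [58]
LOAD_FAST w → push 1508. Stack: [58, 1508]
BINARY_OP - → 58 - 1508 = -1450. Stack: [-1450]
STORE_FAST x → x=-1450. Stack: []
LOAD_FAST_LOAD_FAST w,k → push 1508,0. Stack: [1508, 0]
BINARY_OP | → 1508 | 0 = 1508. Stack: [1508]
LOAD_FAST_LOAD_FAST a,a → push 29,29. Stack: [1508, 29, 29]
BINARY_OP + → 29 + 29 = 58. Stack: [1508, 58]
BINARY_OP - → 1508 - 58 = 1450. Stack: [1450]
STORE_FAST t → t=1450. Stack: []
LOAD_FAST_LOAD_FAST c,a → push 26,29. Stack: [26, 29]
BINARY_OP * → 26 * 29 = 754. Stack: [754]
STORE_FAST q → q=754. Stack: []
LOAD_FAST q → push 754. Stack: [754]
RETURN_VALUE → return 754.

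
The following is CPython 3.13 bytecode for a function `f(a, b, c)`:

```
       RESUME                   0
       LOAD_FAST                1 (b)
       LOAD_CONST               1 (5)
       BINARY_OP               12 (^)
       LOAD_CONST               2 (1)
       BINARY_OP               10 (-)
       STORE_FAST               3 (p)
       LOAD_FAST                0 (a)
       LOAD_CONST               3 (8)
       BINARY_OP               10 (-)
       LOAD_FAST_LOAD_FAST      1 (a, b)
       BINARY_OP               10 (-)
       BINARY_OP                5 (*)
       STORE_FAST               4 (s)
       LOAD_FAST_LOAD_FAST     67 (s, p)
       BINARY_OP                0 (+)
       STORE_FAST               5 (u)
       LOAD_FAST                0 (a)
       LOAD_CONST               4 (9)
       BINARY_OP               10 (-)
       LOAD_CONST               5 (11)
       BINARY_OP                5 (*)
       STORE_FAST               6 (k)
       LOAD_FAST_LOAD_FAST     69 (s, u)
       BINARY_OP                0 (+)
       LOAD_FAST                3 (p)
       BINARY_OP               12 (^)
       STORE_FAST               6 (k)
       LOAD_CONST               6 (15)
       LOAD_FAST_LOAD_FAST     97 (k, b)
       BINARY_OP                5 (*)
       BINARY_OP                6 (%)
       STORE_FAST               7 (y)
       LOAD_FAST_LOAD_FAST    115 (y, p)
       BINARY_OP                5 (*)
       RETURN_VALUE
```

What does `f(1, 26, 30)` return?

LOAD_FAST b → push 26. Stack: [26]
LOAD_CONST → push 5. Stack: [26, 5]
BINARY_OP ^ → 26 ^ 5 = 31. Stack: [31]
LOAD_CONST → push 1. Stack: [31, 1]
BINARY_OP - → 31 - 1 = 30. Stack: [30]
STORE_FAST p → p=30. Stack: []
LOAD_FAST a → push 1. Stack: [1]
LOAD_CONST → push 8. Stack: [1, 8]
BINARY_OP - → 1 - 8 = -7. Stack: [-7]
LOAD_FAST_LOAD_FAST a,b → push 1,26. Stack: [-7, 1, 26]
BINARY_OP - → 1 - 26 = -25. Stack: [-7, -25]
BINARY_OP * → -7 * -25 = 175. Stack: [175]
STORE_FAST s → s=175. Stack: []
LOAD_FAST_LOAD_FAST s,p → push 175,30. Stack: [175, 30]
BINARY_OP + → 175 + 30 = 205. Stack: [205]
STORE_FAST u → u=205. Stack: []
LOAD_FAST a → push 1. Stack: [1]
LOAD_CONST → push 9. Stack: [1, 9]
BINARY_OP - → 1 - 9 = -8. Stack: [-8]
LOAD_CONST → push 11. Stack: [-8, 11]
BINARY_OP * → -8 * 11 = -88. Stack: [-88]
STORE_FAST k → k=-88. Stack: []
LOAD_FAST_LOAD_FAST s,u → push 175,205. Stack: [175, 205]
BINARY_OP + → 175 + 205 = 380. Stack: [380]
LOAD_FAST p → push 30. Stack: [380, 30]
BINARY_OP ^ → 380 ^ 30 = 354. Stack: [354]
STORE_FAST k → k=354. Stack: []
LOAD_CONST → push 15. Stack: [15]
LOAD_FAST_LOAD_FAST k,b → push 354,26. Stack: [15, 354, 26]
BINARY_OP * → 354 * 26 = 9204. Stack: [15, 9204]
BINARY_OP % → 15 % 9204 = 15. Stack: [15]
STORE_FAST y → y=15. Stack: []
LOAD_FAST_LOAD_FAST y,p → push 15,30. Stack: [15, 30]
BINARY_OP * → 15 * 30 = 450. Stack: [450]
RETURN_VALUE → return 450.

450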